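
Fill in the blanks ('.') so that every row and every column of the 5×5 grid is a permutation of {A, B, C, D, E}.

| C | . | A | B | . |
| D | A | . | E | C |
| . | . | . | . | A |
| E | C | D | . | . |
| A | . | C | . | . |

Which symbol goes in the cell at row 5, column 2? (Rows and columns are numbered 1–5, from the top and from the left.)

B

At row 2, column 3: row 2 has {A,C,D,E}; column 3 has {A,C,D}; that leaves B.
At row 3, column 1: row 3 has {A}; column 1 has {A,C,D,E}; that leaves B.
At row 3, column 3: row 3 has {A,B}; column 3 has {A,B,C,D}; that leaves E.
At row 4, column 4: row 4 has {C,D,E}; column 4 has {B,E}; that leaves A.
At row 4, column 5: row 4 has {A,C,D,E}; column 5 has {A,C}; that leaves B.
At row 5, column 4: row 5 has {A,C}; column 4 has {A,B,E}; that leaves D.
At row 5, column 5: row 5 has {A,C,D}; column 5 has {A,B,C}; that leaves E.
At row 1, column 5: row 1 has {A,B,C}; column 5 has {A,B,C,E}; that leaves D.
At row 3, column 2: row 3 has {A,B,E}; column 2 has {A,C}; that leaves D.
At row 3, column 4: row 3 has {A,B,D,E}; column 4 has {A,B,D,E}; that leaves C.
At row 5, column 2: row 5 has {A,C,D,E}; column 2 has {A,C,D}; that leaves B.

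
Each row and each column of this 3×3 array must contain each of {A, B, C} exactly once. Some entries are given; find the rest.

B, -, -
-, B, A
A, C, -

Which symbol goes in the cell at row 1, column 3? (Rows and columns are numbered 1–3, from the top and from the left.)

C

(r1,c2) = A
(r1,c3) = C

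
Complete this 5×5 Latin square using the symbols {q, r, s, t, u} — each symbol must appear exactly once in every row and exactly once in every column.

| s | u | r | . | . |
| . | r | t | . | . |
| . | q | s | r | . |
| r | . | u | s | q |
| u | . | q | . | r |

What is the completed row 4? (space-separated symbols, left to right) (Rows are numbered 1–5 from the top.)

r t u s q

(r1,c5): row 1 has {r,s,u}; column 5 has {q,r}, so it must be t.
(r2,c1): row 2 has {r,t}; column 1 has {r,s,u}, so it must be q.
(r2,c4): row 2 has {q,r,t}; column 4 has {r,s}, so it must be u.
(r2,c5): row 2 has {q,r,t,u}; column 5 has {q,r,t}, so it must be s.
(r3,c1): row 3 has {q,r,s}; column 1 has {q,r,s,u}, so it must be t.
(r3,c5): row 3 has {q,r,s,t}; column 5 has {q,r,s,t}, so it must be u.
(r4,c2): row 4 has {q,r,s,u}; column 2 has {q,r,u}, so it must be t.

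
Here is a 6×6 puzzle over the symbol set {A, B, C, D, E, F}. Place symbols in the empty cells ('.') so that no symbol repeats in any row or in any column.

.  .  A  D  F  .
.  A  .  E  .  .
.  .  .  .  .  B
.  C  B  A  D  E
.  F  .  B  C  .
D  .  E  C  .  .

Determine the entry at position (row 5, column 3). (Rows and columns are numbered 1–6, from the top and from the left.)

D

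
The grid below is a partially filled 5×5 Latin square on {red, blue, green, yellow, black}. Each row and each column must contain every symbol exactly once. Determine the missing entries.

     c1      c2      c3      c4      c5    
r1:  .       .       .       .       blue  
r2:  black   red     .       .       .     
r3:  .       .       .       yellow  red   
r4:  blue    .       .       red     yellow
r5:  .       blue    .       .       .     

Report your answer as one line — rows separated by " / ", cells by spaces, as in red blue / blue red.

(r2,c5) = green
(r3,c1) = green
(r3,c2) = black
(r3,c3) = blue
(r4,c2) = green
(r4,c3) = black
(r5,c5) = black
(r1,c2) = yellow
(r2,c3) = yellow
(r2,c4) = blue
(r5,c4) = green
(r1,c1) = red
(r1,c3) = green
(r1,c4) = black
(r5,c1) = yellow
(r5,c3) = red

red yellow green black blue / black red yellow blue green / green black blue yellow red / blue green black red yellow / yellow blue red green black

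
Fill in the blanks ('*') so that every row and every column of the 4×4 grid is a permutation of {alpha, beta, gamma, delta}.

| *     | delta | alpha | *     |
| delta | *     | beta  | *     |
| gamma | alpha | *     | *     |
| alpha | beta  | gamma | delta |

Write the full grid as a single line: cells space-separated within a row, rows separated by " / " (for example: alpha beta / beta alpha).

beta delta alpha gamma / delta gamma beta alpha / gamma alpha delta beta / alpha beta gamma delta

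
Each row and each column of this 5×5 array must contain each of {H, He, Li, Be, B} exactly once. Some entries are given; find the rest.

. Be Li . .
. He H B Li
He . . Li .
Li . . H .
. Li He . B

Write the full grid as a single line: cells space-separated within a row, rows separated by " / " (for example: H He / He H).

B Be Li He H / Be He H B Li / He H B Li Be / Li B Be H He / H Li He Be B

(r1,c4) = He
(r1,c5) = H
(r2,c1) = Be
(r3,c5) = Be
(r4,c2) = B
(r4,c3) = Be
(r4,c5) = He
(r5,c1) = H
(r5,c4) = Be
(r1,c1) = B
(r3,c2) = H
(r3,c3) = B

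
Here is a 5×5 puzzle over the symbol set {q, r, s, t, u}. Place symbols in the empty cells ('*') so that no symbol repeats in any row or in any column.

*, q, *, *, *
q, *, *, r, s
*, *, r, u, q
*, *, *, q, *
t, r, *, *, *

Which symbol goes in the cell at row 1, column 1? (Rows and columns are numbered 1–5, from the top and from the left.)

u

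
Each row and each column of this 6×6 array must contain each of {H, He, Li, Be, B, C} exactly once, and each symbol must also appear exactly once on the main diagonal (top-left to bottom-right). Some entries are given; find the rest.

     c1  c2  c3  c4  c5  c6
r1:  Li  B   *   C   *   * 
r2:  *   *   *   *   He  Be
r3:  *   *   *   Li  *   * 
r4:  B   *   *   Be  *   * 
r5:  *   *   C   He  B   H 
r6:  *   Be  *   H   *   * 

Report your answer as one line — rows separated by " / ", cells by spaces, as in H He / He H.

Li B Be C H He / C H Li B He Be / H C He Li Be B / B He H Be C Li / Be Li C He B H / He Be B H Li C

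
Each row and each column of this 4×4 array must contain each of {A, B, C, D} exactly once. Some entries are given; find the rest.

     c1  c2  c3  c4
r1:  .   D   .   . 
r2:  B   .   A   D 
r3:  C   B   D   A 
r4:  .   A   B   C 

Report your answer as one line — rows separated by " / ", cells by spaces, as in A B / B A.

At row 1, column 1: row 1 has {D}; column 1 has {B,C}; that leaves A.
At row 1, column 3: row 1 has {A,D}; column 3 has {A,B,D}; that leaves C.
At row 1, column 4: row 1 has {A,C,D}; column 4 has {A,C,D}; that leaves B.
At row 2, column 2: row 2 has {A,B,D}; column 2 has {A,B,D}; that leaves C.
At row 4, column 1: row 4 has {A,B,C}; column 1 has {A,B,C}; that leaves D.

A D C B / B C A D / C B D A / D A B C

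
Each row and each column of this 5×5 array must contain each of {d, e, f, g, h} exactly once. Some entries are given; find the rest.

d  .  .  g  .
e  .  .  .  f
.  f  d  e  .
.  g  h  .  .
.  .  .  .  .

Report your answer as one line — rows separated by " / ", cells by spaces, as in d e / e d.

d e f g h / e d g h f / h f d e g / f g h d e / g h e f d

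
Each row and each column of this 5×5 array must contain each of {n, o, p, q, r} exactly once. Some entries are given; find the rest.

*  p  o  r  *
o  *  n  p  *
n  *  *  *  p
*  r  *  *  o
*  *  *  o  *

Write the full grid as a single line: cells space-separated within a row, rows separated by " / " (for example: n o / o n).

At row 1, column 1: row 1 has {o,p,r}; column 1 has {n,o}; that leaves q.
At row 1, column 5: row 1 has {o,p,q,r}; column 5 has {o,p}; that leaves n.
At row 2, column 2: row 2 has {n,o,p}; column 2 has {p,r}; that leaves q.
At row 2, column 5: row 2 has {n,o,p,q}; column 5 has {n,o,p}; that leaves r.
At row 3, column 2: row 3 has {n,p}; column 2 has {p,q,r}; that leaves o.
At row 3, column 4: row 3 has {n,o,p}; column 4 has {o,p,r}; that leaves q.
At row 4, column 1: row 4 has {o,r}; column 1 has {n,o,q}; that leaves p.
At row 4, column 3: row 4 has {o,p,r}; column 3 has {n,o}; that leaves q.
At row 4, column 4: row 4 has {o,p,q,r}; column 4 has {o,p,q,r}; that leaves n.
At row 5, column 1: row 5 has {o}; column 1 has {n,o,p,q}; that leaves r.
At row 5, column 2: row 5 has {o,r}; column 2 has {o,p,q,r}; that leaves n.
At row 5, column 3: row 5 has {n,o,r}; column 3 has {n,o,q}; that leaves p.
At row 5, column 5: row 5 has {n,o,p,r}; column 5 has {n,o,p,r}; that leaves q.
At row 3, column 3: row 3 has {n,o,p,q}; column 3 has {n,o,p,q}; that leaves r.

q p o r n / o q n p r / n o r q p / p r q n o / r n p o q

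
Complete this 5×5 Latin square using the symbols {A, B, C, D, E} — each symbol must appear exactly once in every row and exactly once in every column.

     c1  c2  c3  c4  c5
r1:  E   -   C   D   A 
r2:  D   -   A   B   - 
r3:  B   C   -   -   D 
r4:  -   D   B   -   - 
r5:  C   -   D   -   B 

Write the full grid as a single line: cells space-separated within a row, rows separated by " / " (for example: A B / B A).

E B C D A / D E A B C / B C E A D / A D B C E / C A D E B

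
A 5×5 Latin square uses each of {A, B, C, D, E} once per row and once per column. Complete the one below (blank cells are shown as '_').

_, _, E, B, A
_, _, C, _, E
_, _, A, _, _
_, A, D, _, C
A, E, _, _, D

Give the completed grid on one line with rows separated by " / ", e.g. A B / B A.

Cell (r3,c5): row 3 has {A}; column 5 has {A,C,D,E} → B.
Cell (r4,c4): row 4 has {A,C,D}; column 4 has {B} → E.
Cell (r5,c3): row 5 has {A,D,E}; column 3 has {A,C,D,E} → B.
Cell (r5,c4): row 5 has {A,B,D,E}; column 4 has {B,E} → C.
Cell (r3,c4): row 3 has {A,B}; column 4 has {B,C,E} → D.
Cell (r4,c1): row 4 has {A,C,D,E}; column 1 has {A} → B.
Cell (r2,c1): row 2 has {C,E}; column 1 has {A,B} → D.
Cell (r2,c2): row 2 has {C,D,E}; column 2 has {A,E} → B.
Cell (r2,c4): row 2 has {B,C,D,E}; column 4 has {B,C,D,E} → A.
Cell (r3,c2): row 3 has {A,B,D}; column 2 has {A,B,E} → C.
Cell (r1,c1): row 1 has {A,B,E}; column 1 has {A,B,D} → C.
Cell (r1,c2): row 1 has {A,B,C,E}; column 2 has {A,B,C,E} → D.
Cell (r3,c1): row 3 has {A,B,C,D}; column 1 has {A,B,C,D} → E.

C D E B A / D B C A E / E C A D B / B A D E C / A E B C D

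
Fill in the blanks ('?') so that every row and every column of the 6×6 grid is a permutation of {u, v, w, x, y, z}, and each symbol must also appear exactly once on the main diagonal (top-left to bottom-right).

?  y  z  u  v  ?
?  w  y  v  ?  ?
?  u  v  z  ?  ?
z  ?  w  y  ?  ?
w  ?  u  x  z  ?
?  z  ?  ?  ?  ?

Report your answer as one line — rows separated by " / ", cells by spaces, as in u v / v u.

x y z u v w / u w y v x z / y u v z w x / z x w y u v / w v u x z y / v z x w y u

(r1,c1) = x
(r1,c6) = w
(r2,c1) = u
(r2,c5) = x
(r2,c6) = z
(r3,c1) = y
(r3,c5) = w
(r3,c6) = x
(r4,c5) = u
(r4,c6) = v
(r5,c2) = v
(r5,c6) = y
(r6,c1) = v
(r6,c3) = x
(r6,c4) = w
(r6,c5) = y
(r6,c6) = u
(r4,c2) = x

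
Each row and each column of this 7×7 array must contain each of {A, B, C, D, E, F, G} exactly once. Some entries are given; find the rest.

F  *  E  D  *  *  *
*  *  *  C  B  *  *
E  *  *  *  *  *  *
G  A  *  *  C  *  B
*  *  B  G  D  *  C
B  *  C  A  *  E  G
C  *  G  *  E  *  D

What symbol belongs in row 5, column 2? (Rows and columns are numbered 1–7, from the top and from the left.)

(r1,c7) = A
(r3,c7) = F
(r5,c1) = A
(r5,c6) = F
(r6,c5) = F
(r1,c5) = G
(r2,c1) = D
(r2,c7) = E
(r3,c4) = B
(r3,c5) = A
(r4,c6) = D
(r5,c2) = E

E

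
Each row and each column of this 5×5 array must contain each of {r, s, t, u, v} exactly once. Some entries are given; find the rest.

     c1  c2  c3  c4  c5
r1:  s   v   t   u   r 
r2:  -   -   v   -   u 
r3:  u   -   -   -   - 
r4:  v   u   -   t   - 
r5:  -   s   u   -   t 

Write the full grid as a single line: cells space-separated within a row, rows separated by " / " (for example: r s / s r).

(r4,c5) = s
(r5,c1) = r
(r5,c4) = v
(r2,c1) = t
(r2,c2) = r
(r2,c4) = s
(r3,c2) = t
(r3,c4) = r
(r3,c5) = v
(r4,c3) = r
(r3,c3) = s

s v t u r / t r v s u / u t s r v / v u r t s / r s u v t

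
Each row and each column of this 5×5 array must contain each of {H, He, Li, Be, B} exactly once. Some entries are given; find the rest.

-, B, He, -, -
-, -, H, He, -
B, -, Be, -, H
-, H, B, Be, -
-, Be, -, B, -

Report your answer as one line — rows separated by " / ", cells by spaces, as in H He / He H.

Li B He H Be / Be Li H He B / B He Be Li H / He H B Be Li / H Be Li B He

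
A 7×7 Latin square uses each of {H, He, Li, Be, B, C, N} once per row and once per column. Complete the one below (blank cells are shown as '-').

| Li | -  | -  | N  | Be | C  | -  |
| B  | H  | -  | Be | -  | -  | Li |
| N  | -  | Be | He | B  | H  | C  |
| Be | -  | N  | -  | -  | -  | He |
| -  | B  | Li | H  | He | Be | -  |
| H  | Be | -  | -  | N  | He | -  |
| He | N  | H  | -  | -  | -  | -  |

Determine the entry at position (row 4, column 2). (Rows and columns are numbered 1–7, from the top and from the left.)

C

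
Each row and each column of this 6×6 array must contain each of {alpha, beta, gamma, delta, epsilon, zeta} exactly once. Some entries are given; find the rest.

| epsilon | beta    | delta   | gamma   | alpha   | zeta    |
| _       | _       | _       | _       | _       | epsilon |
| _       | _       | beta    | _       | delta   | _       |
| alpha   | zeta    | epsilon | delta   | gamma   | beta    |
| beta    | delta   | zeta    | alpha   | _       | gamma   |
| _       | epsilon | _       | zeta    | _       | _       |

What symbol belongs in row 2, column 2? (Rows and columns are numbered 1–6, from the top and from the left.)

alpha

Cell (r2,c4): row 2 has {epsilon}; column 4 has {alpha,gamma,delta,zeta} → beta.
Cell (r2,c5): row 2 has {beta,epsilon}; column 5 has {alpha,gamma,delta} → zeta.
Cell (r3,c4): row 3 has {beta,delta}; column 4 has {alpha,beta,gamma,delta,zeta} → epsilon.
Cell (r3,c6): row 3 has {beta,delta,epsilon}; column 6 has {beta,gamma,epsilon,zeta} → alpha.
Cell (r5,c5): row 5 has {alpha,beta,gamma,delta,zeta}; column 5 has {alpha,gamma,delta,zeta} → epsilon.
Cell (r6,c5): row 6 has {epsilon,zeta}; column 5 has {alpha,gamma,delta,epsilon,zeta} → beta.
Cell (r6,c6): row 6 has {beta,epsilon,zeta}; column 6 has {alpha,beta,gamma,epsilon,zeta} → delta.
Cell (r3,c2): row 3 has {alpha,beta,delta,epsilon}; column 2 has {beta,delta,epsilon,zeta} → gamma.
Cell (r6,c1): row 6 has {beta,delta,epsilon,zeta}; column 1 has {alpha,beta,epsilon} → gamma.
Cell (r6,c3): row 6 has {beta,gamma,delta,epsilon,zeta}; column 3 has {beta,delta,epsilon,zeta} → alpha.
Cell (r2,c1): row 2 has {beta,epsilon,zeta}; column 1 has {alpha,beta,gamma,epsilon} → delta.
Cell (r2,c2): row 2 has {beta,delta,epsilon,zeta}; column 2 has {beta,gamma,delta,epsilon,zeta} → alpha.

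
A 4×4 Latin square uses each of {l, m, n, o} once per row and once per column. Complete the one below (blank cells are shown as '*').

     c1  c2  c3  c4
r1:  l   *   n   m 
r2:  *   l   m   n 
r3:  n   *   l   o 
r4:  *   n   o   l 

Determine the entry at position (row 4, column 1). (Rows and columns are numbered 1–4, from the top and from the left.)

(r1,c2) = o
(r2,c1) = o
(r3,c2) = m
(r4,c1) = m

m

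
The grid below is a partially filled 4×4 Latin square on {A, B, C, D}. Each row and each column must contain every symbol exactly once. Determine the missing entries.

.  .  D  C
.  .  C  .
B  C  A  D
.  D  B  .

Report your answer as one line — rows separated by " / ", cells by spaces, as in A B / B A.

A B D C / D A C B / B C A D / C D B A

(r1,c1) = A
(r1,c2) = B
(r2,c1) = D
(r2,c2) = A
(r2,c4) = B
(r4,c1) = C
(r4,c4) = A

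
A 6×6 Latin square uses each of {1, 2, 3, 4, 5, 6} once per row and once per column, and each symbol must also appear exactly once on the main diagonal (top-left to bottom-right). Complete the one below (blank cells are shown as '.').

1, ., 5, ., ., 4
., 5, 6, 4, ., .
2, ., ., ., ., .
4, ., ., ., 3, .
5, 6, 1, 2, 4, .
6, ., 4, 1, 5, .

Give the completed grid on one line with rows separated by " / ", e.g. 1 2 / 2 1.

1 2 5 3 6 4 / 3 5 6 4 2 1 / 2 4 3 5 1 6 / 4 1 2 6 3 5 / 5 6 1 2 4 3 / 6 3 4 1 5 2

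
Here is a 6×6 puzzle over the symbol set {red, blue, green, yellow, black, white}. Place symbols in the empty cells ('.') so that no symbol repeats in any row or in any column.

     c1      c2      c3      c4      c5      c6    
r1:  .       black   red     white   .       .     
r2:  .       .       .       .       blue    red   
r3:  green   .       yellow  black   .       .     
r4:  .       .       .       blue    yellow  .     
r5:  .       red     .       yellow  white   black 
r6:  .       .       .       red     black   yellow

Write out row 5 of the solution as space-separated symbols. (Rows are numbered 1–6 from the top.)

(r1,c5) = green
(r1,c6) = blue
(r2,c4) = green
(r3,c5) = red
(r3,c6) = white
(r4,c6) = green
(r5,c1) = blue
(r5,c3) = green

blue red green yellow white black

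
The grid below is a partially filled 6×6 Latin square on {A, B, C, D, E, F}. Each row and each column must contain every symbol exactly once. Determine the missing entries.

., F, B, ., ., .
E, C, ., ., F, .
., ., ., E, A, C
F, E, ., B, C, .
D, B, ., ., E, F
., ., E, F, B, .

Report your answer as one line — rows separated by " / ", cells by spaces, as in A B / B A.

A F B C D E / E C A D F B / B D F E A C / F E D B C A / D B C A E F / C A E F B D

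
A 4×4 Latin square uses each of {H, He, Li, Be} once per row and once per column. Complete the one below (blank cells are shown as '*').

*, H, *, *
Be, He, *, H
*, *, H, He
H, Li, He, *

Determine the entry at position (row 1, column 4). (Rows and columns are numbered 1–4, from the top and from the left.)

Li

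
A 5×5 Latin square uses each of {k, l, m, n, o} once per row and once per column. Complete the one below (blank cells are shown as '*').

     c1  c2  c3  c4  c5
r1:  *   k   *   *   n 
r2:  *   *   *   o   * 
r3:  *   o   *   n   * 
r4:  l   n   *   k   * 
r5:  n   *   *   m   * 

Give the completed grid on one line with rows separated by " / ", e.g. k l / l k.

o k m l n / k m n o l / m o l n k / l n o k m / n l k m o

At row 1, column 4: row 1 has {k,n}; column 4 has {k,m,n,o}; that leaves l.
At row 5, column 2: row 5 has {m,n}; column 2 has {k,n,o}; that leaves l.
At row 2, column 2: row 2 has {o}; column 2 has {k,l,n,o}; that leaves m.
At row 2, column 1: row 2 has {m,o}; column 1 has {l,n}; that leaves k.
At row 2, column 5: row 2 has {k,m,o}; column 5 has {n}; that leaves l.
At row 3, column 1: row 3 has {n,o}; column 1 has {k,l,n}; that leaves m.
At row 3, column 5: row 3 has {m,n,o}; column 5 has {l,n}; that leaves k.
At row 5, column 5: row 5 has {l,m,n}; column 5 has {k,l,n}; that leaves o.
At row 1, column 1: row 1 has {k,l,n}; column 1 has {k,l,m,n}; that leaves o.
At row 1, column 3: row 1 has {k,l,n,o}; column 3 is empty so far; that leaves m.
At row 2, column 3: row 2 has {k,l,m,o}; column 3 has {m}; that leaves n.
At row 3, column 3: row 3 has {k,m,n,o}; column 3 has {m,n}; that leaves l.
At row 4, column 3: row 4 has {k,l,n}; column 3 has {l,m,n}; that leaves o.
At row 4, column 5: row 4 has {k,l,n,o}; column 5 has {k,l,n,o}; that leaves m.
At row 5, column 3: row 5 has {l,m,n,o}; column 3 has {l,m,n,o}; that leaves k.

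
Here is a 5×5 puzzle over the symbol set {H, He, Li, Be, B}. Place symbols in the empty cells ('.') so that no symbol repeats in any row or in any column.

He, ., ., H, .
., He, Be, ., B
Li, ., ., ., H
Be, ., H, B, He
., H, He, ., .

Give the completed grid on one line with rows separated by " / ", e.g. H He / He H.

He B Li H Be / H He Be Li B / Li Be B He H / Be Li H B He / B H He Be Li

At row 2, column 1: row 2 has {He,Be,B}; column 1 has {He,Li,Be}; that leaves H.
At row 2, column 4: row 2 has {H,He,Be,B}; column 4 has {H,B}; that leaves Li.
At row 3, column 3: row 3 has {H,Li}; column 3 has {H,He,Be}; that leaves B.
At row 4, column 2: row 4 has {H,He,Be,B}; column 2 has {H,He}; that leaves Li.
At row 5, column 1: row 5 has {H,He}; column 1 has {H,He,Li,Be}; that leaves B.
At row 5, column 4: row 5 has {H,He,B}; column 4 has {H,Li,B}; that leaves Be.
At row 5, column 5: row 5 has {H,He,Be,B}; column 5 has {H,He,B}; that leaves Li.
At row 1, column 3: row 1 has {H,He}; column 3 has {H,He,Be,B}; that leaves Li.
At row 1, column 5: row 1 has {H,He,Li}; column 5 has {H,He,Li,B}; that leaves Be.
At row 3, column 2: row 3 has {H,Li,B}; column 2 has {H,He,Li}; that leaves Be.
At row 3, column 4: row 3 has {H,Li,Be,B}; column 4 has {H,Li,Be,B}; that leaves He.
At row 1, column 2: row 1 has {H,He,Li,Be}; column 2 has {H,He,Li,Be}; that leaves B.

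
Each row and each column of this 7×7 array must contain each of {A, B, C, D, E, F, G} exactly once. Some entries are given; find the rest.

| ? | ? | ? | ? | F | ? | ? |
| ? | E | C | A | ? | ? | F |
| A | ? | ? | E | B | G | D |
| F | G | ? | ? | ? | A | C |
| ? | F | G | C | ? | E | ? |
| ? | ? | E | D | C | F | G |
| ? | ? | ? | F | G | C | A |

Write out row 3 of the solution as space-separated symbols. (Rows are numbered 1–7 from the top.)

A C F E B G D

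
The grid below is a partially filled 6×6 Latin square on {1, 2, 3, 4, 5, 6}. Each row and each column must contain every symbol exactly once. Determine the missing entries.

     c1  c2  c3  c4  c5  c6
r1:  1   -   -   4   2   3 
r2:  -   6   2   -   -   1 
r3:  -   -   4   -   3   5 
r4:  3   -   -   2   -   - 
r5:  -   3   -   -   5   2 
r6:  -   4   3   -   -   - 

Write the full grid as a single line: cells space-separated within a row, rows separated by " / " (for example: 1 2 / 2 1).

row 1 has {1,2,3,4}; column 2 has {3,4,6} — only 5 is left for (r1,c2).
row 1 has {1,2,3,4,5}; column 3 has {2,3,4} — only 6 is left for (r1,c3).
row 2 has {1,2,6}; column 5 has {2,3,5} — only 4 is left for (r2,c5).
row 4 has {2,3}; column 2 has {3,4,5,6} — only 1 is left for (r4,c2).
row 4 has {1,2,3}; column 3 has {2,3,4,6} — only 5 is left for (r4,c3).
row 4 has {1,2,3,5}; column 5 has {2,3,4,5} — only 6 is left for (r4,c5).
row 4 has {1,2,3,5,6}; column 6 has {1,2,3,5} — only 4 is left for (r4,c6).
row 5 has {2,3,5}; column 3 has {2,3,4,5,6} — only 1 is left for (r5,c3).
row 5 has {1,2,3,5}; column 4 has {2,4} — only 6 is left for (r5,c4).
row 6 has {3,4}; column 5 has {2,3,4,5,6} — only 1 is left for (r6,c5).
row 6 has {1,3,4}; column 6 has {1,2,3,4,5} — only 6 is left for (r6,c6).
row 2 has {1,2,4,6}; column 1 has {1,3} — only 5 is left for (r2,c1).
row 2 has {1,2,4,5,6}; column 4 has {2,4,6} — only 3 is left for (r2,c4).
row 3 has {3,4,5}; column 2 has {1,3,4,5,6} — only 2 is left for (r3,c2).
row 3 has {2,3,4,5}; column 4 has {2,3,4,6} — only 1 is left for (r3,c4).
row 5 has {1,2,3,5,6}; column 1 has {1,3,5} — only 4 is left for (r5,c1).
row 6 has {1,3,4,6}; column 1 has {1,3,4,5} — only 2 is left for (r6,c1).
row 6 has {1,2,3,4,6}; column 4 has {1,2,3,4,6} — only 5 is left for (r6,c4).
row 3 has {1,2,3,4,5}; column 1 has {1,2,3,4,5} — only 6 is left for (r3,c1).

1 5 6 4 2 3 / 5 6 2 3 4 1 / 6 2 4 1 3 5 / 3 1 5 2 6 4 / 4 3 1 6 5 2 / 2 4 3 5 1 6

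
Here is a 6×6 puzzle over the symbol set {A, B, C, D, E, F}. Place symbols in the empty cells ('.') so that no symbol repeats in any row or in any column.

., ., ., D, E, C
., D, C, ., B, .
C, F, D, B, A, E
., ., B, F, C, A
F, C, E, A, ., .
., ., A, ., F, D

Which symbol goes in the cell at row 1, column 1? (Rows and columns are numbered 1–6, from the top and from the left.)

B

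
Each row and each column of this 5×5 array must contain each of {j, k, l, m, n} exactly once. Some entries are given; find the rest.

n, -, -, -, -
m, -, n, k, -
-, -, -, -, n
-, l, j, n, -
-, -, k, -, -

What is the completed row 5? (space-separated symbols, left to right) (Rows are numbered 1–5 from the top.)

Cell (r2,c2): row 2 has {k,m,n}; column 2 has {l} → j.
Cell (r2,c5): row 2 has {j,k,m,n}; column 5 has {n} → l.
Cell (r4,c1): row 4 has {j,l,n}; column 1 has {m,n} → k.
Cell (r4,c5): row 4 has {j,k,l,n}; column 5 has {l,n} → m.
Cell (r5,c5): row 5 has {k}; column 5 has {l,m,n} → j.
Cell (r1,c5): row 1 has {n}; column 5 has {j,l,m,n} → k.
Cell (r5,c1): row 5 has {j,k}; column 1 has {k,m,n} → l.
Cell (r5,c4): row 5 has {j,k,l}; column 4 has {k,n} → m.
Cell (r1,c2): row 1 has {k,n}; column 2 has {j,l} → m.
Cell (r1,c3): row 1 has {k,m,n}; column 3 has {j,k,n} → l.
Cell (r1,c4): row 1 has {k,l,m,n}; column 4 has {k,m,n} → j.
Cell (r3,c1): row 3 has {n}; column 1 has {k,l,m,n} → j.
Cell (r3,c2): row 3 has {j,n}; column 2 has {j,l,m} → k.
Cell (r3,c3): row 3 has {j,k,n}; column 3 has {j,k,l,n} → m.
Cell (r3,c4): row 3 has {j,k,m,n}; column 4 has {j,k,m,n} → l.
Cell (r5,c2): row 5 has {j,k,l,m}; column 2 has {j,k,l,m} → n.

l n k m j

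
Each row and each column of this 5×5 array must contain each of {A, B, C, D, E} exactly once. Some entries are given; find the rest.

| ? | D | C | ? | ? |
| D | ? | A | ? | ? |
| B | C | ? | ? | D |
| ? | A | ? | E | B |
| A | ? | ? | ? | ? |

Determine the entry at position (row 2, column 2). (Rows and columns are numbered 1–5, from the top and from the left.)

At row 1, column 1: row 1 has {C,D}; column 1 has {A,B,D}; that leaves E.
At row 1, column 5: row 1 has {C,D,E}; column 5 has {B,D}; that leaves A.
At row 3, column 3: row 3 has {B,C,D}; column 3 has {A,C}; that leaves E.
At row 3, column 4: row 3 has {B,C,D,E}; column 4 has {E}; that leaves A.
At row 4, column 1: row 4 has {A,B,E}; column 1 has {A,B,D,E}; that leaves C.
At row 4, column 3: row 4 has {A,B,C,E}; column 3 has {A,C,E}; that leaves D.
At row 5, column 3: row 5 has {A}; column 3 has {A,C,D,E}; that leaves B.
At row 1, column 4: row 1 has {A,C,D,E}; column 4 has {A,E}; that leaves B.
At row 2, column 4: row 2 has {A,D}; column 4 has {A,B,E}; that leaves C.
At row 2, column 5: row 2 has {A,C,D}; column 5 has {A,B,D}; that leaves E.
At row 5, column 2: row 5 has {A,B}; column 2 has {A,C,D}; that leaves E.
At row 5, column 4: row 5 has {A,B,E}; column 4 has {A,B,C,E}; that leaves D.
At row 5, column 5: row 5 has {A,B,D,E}; column 5 has {A,B,D,E}; that leaves C.
At row 2, column 2: row 2 has {A,C,D,E}; column 2 has {A,C,D,E}; that leaves B.

B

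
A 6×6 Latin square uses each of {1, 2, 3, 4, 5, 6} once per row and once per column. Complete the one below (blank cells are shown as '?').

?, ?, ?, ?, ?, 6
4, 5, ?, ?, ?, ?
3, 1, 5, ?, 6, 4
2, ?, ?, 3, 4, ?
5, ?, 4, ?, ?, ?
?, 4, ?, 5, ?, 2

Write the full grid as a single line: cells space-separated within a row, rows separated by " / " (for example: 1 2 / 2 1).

1 3 2 4 5 6 / 4 5 6 1 2 3 / 3 1 5 2 6 4 / 2 6 1 3 4 5 / 5 2 4 6 3 1 / 6 4 3 5 1 2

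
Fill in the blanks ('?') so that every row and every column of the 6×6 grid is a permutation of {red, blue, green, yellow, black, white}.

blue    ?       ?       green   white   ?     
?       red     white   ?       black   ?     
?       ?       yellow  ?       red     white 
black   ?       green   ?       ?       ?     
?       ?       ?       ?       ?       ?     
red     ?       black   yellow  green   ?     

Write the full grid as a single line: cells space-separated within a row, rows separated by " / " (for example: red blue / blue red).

(r1,c3) = red
(r2,c4) = blue
(r3,c1) = green
(r3,c4) = black
(r5,c3) = blue
(r5,c5) = yellow
(r6,c6) = blue
(r2,c1) = yellow
(r2,c6) = green
(r3,c2) = blue
(r4,c5) = blue
(r5,c1) = white
(r5,c4) = red
(r5,c6) = black
(r6,c2) = white
(r1,c6) = yellow
(r4,c2) = yellow
(r4,c4) = white
(r4,c6) = red
(r5,c2) = green
(r1,c2) = black

blue black red green white yellow / yellow red white blue black green / green blue yellow black red white / black yellow green white blue red / white green blue red yellow black / red white black yellow green blue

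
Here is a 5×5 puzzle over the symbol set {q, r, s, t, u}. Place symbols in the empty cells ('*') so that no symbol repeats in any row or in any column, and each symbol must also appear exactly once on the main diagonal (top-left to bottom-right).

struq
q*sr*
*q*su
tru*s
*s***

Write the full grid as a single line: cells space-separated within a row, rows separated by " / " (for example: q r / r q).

s t r u q / q u s r t / r q t s u / t r u q s / u s q t r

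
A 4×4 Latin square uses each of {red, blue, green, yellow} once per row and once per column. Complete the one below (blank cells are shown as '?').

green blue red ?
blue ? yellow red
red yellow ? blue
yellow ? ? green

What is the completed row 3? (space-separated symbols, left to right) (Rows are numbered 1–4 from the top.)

red yellow green blue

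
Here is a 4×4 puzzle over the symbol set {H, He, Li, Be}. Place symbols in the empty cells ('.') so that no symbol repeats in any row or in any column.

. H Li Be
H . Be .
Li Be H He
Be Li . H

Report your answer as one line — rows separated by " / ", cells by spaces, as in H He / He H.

He H Li Be / H He Be Li / Li Be H He / Be Li He H

(r1,c1): row 1 has {H,Li,Be}; column 1 has {H,Li,Be}, so it must be He.
(r2,c2): row 2 has {H,Be}; column 2 has {H,Li,Be}, so it must be He.
(r2,c4): row 2 has {H,He,Be}; column 4 has {H,He,Be}, so it must be Li.
(r4,c3): row 4 has {H,Li,Be}; column 3 has {H,Li,Be}, so it must be He.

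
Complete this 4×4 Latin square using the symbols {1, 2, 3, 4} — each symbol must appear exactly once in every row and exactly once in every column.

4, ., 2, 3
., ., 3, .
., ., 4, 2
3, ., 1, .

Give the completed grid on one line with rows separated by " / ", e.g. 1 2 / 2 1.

4 1 2 3 / 2 4 3 1 / 1 3 4 2 / 3 2 1 4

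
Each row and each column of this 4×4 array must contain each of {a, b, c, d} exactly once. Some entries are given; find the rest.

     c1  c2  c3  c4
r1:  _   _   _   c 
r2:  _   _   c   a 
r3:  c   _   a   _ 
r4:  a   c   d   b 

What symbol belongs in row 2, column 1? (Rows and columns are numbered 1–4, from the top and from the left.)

At row 1, column 3: row 1 has {c}; column 3 has {a,c,d}; that leaves b.
At row 3, column 4: row 3 has {a,c}; column 4 has {a,b,c}; that leaves d.
At row 1, column 1: row 1 has {b,c}; column 1 has {a,c}; that leaves d.
At row 1, column 2: row 1 has {b,c,d}; column 2 has {c}; that leaves a.
At row 2, column 1: row 2 has {a,c}; column 1 has {a,c,d}; that leaves b.

b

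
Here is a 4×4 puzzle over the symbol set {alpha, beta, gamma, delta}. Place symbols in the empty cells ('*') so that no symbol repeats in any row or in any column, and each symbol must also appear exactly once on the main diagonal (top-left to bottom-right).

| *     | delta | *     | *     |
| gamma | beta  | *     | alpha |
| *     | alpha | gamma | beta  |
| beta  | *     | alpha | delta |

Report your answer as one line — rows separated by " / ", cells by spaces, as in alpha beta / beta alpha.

alpha delta beta gamma / gamma beta delta alpha / delta alpha gamma beta / beta gamma alpha delta

(r1,c1): row 1 has {delta}; column 1 has {beta,gamma}; the diagonal has {beta,gamma,delta}, so it must be alpha.
(r1,c3): row 1 has {alpha,delta}; column 3 has {alpha,gamma}, so it must be beta.
(r1,c4): row 1 has {alpha,beta,delta}; column 4 has {alpha,beta,delta}, so it must be gamma.
(r2,c3): row 2 has {alpha,beta,gamma}; column 3 has {alpha,beta,gamma}, so it must be delta.
(r3,c1): row 3 has {alpha,beta,gamma}; column 1 has {alpha,beta,gamma}, so it must be delta.
(r4,c2): row 4 has {alpha,beta,delta}; column 2 has {alpha,beta,delta}, so it must be gamma.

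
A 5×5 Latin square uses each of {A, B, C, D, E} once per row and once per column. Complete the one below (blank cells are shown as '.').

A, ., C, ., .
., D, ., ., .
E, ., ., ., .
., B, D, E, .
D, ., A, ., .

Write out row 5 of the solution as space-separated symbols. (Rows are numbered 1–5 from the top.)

D C A B E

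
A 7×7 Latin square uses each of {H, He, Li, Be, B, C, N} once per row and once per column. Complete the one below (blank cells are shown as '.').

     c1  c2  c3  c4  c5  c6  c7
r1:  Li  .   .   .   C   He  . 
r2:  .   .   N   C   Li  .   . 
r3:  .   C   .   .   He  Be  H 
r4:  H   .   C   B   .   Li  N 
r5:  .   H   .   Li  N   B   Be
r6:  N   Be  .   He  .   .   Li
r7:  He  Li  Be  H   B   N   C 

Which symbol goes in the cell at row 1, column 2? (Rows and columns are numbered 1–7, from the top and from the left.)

(r1,c7) = B
(r2,c6) = H
(r2,c7) = He
(r3,c1) = B
(r3,c3) = Li
(r3,c4) = N
(r4,c2) = He
(r4,c5) = Be
(r5,c1) = C
(r5,c3) = He
(r6,c5) = H
(r6,c6) = C
(r1,c2) = N

N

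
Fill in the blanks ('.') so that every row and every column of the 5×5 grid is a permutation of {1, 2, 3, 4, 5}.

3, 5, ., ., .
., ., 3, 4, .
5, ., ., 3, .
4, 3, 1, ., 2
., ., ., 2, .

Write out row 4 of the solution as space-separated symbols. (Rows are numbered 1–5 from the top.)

4 3 1 5 2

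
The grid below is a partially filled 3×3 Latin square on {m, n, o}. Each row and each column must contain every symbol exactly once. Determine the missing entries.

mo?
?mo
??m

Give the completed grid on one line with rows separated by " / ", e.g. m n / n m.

(r1,c3) = n
(r2,c1) = n
(r3,c1) = o
(r3,c2) = n

m o n / n m o / o n m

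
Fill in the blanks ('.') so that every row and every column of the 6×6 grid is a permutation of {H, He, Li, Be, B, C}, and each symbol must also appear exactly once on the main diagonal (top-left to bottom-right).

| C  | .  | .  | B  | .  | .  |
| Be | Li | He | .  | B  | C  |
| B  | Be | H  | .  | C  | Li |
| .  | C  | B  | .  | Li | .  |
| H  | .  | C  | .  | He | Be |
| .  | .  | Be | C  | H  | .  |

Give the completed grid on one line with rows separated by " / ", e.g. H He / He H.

(r1,c3) = Li
(r1,c5) = Be
(r2,c4) = H
(r3,c4) = He
(r4,c1) = He
(r4,c4) = Be
(r4,c6) = H
(r5,c2) = B
(r5,c4) = Li
(r6,c1) = Li
(r6,c2) = He
(r6,c6) = B
(r1,c2) = H
(r1,c6) = He

C H Li B Be He / Be Li He H B C / B Be H He C Li / He C B Be Li H / H B C Li He Be / Li He Be C H B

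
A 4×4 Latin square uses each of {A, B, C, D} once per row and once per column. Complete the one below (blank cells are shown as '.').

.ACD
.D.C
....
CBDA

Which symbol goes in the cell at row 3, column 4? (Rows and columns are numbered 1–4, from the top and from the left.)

row 1 has {A,C,D}; column 1 has {C} — only B is left for (r1,c1).
row 2 has {C,D}; column 1 has {B,C} — only A is left for (r2,c1).
row 2 has {A,C,D}; column 3 has {C,D} — only B is left for (r2,c3).
row 3 is empty so far; column 1 has {A,B,C} — only D is left for (r3,c1).
row 3 has {D}; column 2 has {A,B,D} — only C is left for (r3,c2).
row 3 has {C,D}; column 3 has {B,C,D} — only A is left for (r3,c3).
row 3 has {A,C,D}; column 4 has {A,C,D} — only B is left for (r3,c4).

B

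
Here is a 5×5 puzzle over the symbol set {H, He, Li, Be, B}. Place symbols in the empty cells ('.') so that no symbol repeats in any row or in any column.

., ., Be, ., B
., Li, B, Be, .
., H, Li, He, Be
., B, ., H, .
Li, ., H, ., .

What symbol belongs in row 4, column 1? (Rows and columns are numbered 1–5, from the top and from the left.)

Be

row 1 has {Be,B}; column 2 has {H,Li,B} — only He is left for (r1,c2).
row 1 has {He,Be,B}; column 4 has {H,He,Be} — only Li is left for (r1,c4).
row 3 has {H,He,Li,Be}; column 1 has {Li} — only B is left for (r3,c1).
row 4 has {H,B}; column 3 has {H,Li,Be,B} — only He is left for (r4,c3).
row 4 has {H,He,B}; column 5 has {Be,B} — only Li is left for (r4,c5).
row 5 has {H,Li}; column 2 has {H,He,Li,B} — only Be is left for (r5,c2).
row 5 has {H,Li,Be}; column 4 has {H,He,Li,Be} — only B is left for (r5,c4).
row 5 has {H,Li,Be,B}; column 5 has {Li,Be,B} — only He is left for (r5,c5).
row 1 has {He,Li,Be,B}; column 1 has {Li,B} — only H is left for (r1,c1).
row 2 has {Li,Be,B}; column 1 has {H,Li,B} — only He is left for (r2,c1).
row 2 has {He,Li,Be,B}; column 5 has {He,Li,Be,B} — only H is left for (r2,c5).
row 4 has {H,He,Li,B}; column 1 has {H,He,Li,B} — only Be is left for (r4,c1).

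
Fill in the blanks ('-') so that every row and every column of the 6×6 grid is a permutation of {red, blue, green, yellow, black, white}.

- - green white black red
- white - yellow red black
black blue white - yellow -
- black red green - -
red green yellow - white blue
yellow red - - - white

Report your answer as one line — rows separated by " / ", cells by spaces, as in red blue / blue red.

blue yellow green white black red / green white blue yellow red black / black blue white red yellow green / white black red green blue yellow / red green yellow black white blue / yellow red black blue green white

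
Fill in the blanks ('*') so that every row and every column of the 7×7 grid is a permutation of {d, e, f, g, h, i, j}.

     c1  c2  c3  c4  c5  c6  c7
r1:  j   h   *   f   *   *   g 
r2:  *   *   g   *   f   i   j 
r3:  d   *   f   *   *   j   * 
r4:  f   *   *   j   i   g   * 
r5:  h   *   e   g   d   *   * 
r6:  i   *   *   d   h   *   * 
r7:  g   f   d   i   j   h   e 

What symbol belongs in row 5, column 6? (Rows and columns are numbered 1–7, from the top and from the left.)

(r1,c3) = i
(r1,c5) = e
(r1,c6) = d
(r2,c1) = e
(r2,c2) = d
(r2,c4) = h
(r3,c4) = e
(r3,c5) = g
(r4,c2) = e
(r4,c3) = h
(r4,c7) = d
(r5,c6) = f

f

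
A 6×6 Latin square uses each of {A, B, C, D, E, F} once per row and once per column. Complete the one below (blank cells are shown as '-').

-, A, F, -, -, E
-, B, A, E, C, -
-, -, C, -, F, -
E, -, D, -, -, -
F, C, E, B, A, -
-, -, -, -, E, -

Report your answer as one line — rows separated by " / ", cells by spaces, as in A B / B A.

(r2,c1) = D
(r2,c6) = F
(r4,c2) = F
(r4,c5) = B
(r5,c6) = D
(r6,c2) = D
(r6,c3) = B
(r1,c5) = D
(r3,c2) = E
(r1,c4) = C
(r4,c4) = A
(r4,c6) = C
(r6,c4) = F
(r6,c6) = A
(r1,c1) = B
(r3,c1) = A
(r3,c4) = D
(r3,c6) = B
(r6,c1) = C

B A F C D E / D B A E C F / A E C D F B / E F D A B C / F C E B A D / C D B F E A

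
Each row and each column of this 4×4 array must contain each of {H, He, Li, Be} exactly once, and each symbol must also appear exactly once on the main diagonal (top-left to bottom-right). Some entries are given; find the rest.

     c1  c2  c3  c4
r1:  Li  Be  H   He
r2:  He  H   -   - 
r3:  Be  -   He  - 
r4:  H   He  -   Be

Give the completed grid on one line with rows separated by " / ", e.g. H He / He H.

(r2,c4) = Li
(r3,c2) = Li
(r3,c4) = H
(r4,c3) = Li
(r2,c3) = Be

Li Be H He / He H Be Li / Be Li He H / H He Li Be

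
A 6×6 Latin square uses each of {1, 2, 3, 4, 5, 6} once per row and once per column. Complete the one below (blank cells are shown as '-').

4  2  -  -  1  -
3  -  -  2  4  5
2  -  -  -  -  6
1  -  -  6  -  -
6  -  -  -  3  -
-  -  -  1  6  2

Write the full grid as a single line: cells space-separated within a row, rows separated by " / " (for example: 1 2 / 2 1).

At row 1, column 6: row 1 has {1,2,4}; column 6 has {2,5,6}; that leaves 3.
At row 3, column 5: row 3 has {2,6}; column 5 has {1,3,4,6}; that leaves 5.
At row 4, column 5: row 4 has {1,6}; column 5 has {1,3,4,5,6}; that leaves 2.
At row 4, column 6: row 4 has {1,2,6}; column 6 has {2,3,5,6}; that leaves 4.
At row 5, column 6: row 5 has {3,6}; column 6 has {2,3,4,5,6}; that leaves 1.
At row 6, column 1: row 6 has {1,2,6}; column 1 has {1,2,3,4,6}; that leaves 5.
At row 1, column 4: row 1 has {1,2,3,4}; column 4 has {1,2,6}; that leaves 5.
At row 5, column 4: row 5 has {1,3,6}; column 4 has {1,2,5,6}; that leaves 4.
At row 1, column 3: row 1 has {1,2,3,4,5}; column 3 is empty so far; that leaves 6.
At row 2, column 3: row 2 has {2,3,4,5}; column 3 has {6}; that leaves 1.
At row 3, column 4: row 3 has {2,5,6}; column 4 has {1,2,4,5,6}; that leaves 3.
At row 5, column 2: row 5 has {1,3,4,6}; column 2 has {2}; that leaves 5.
At row 5, column 3: row 5 has {1,3,4,5,6}; column 3 has {1,6}; that leaves 2.
At row 2, column 2: row 2 has {1,2,3,4,5}; column 2 has {2,5}; that leaves 6.
At row 3, column 3: row 3 has {2,3,5,6}; column 3 has {1,2,6}; that leaves 4.
At row 4, column 2: row 4 has {1,2,4,6}; column 2 has {2,5,6}; that leaves 3.
At row 4, column 3: row 4 has {1,2,3,4,6}; column 3 has {1,2,4,6}; that leaves 5.
At row 6, column 2: row 6 has {1,2,5,6}; column 2 has {2,3,5,6}; that leaves 4.
At row 6, column 3: row 6 has {1,2,4,5,6}; column 3 has {1,2,4,5,6}; that leaves 3.
At row 3, column 2: row 3 has {2,3,4,5,6}; column 2 has {2,3,4,5,6}; that leaves 1.

4 2 6 5 1 3 / 3 6 1 2 4 5 / 2 1 4 3 5 6 / 1 3 5 6 2 4 / 6 5 2 4 3 1 / 5 4 3 1 6 2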